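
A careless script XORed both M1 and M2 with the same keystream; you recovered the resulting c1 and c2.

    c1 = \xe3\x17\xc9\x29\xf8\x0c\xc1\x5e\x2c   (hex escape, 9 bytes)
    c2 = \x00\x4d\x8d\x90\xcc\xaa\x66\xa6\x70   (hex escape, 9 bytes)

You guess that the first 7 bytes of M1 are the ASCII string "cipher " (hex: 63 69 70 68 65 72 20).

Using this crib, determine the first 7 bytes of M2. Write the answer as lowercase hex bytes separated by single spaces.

80 33 34 d1 51 d4 87

First, c1 ⊕ c2 = (M1 ⊕ K) ⊕ (M2 ⊕ K) = M1 ⊕ M2, so the key drops out. Then M2 = (M1 ⊕ M2) ⊕ M1 over the first 7 bytes.
byte 0: (e3 ⊕ 00) ⊕ 63 = e3 ⊕ 63 = 80
byte 1: (17 ⊕ 4d) ⊕ 69 = 5a ⊕ 69 = 33
byte 2: (c9 ⊕ 8d) ⊕ 70 = 44 ⊕ 70 = 34
byte 3: (29 ⊕ 90) ⊕ 68 = b9 ⊕ 68 = d1
byte 4: (f8 ⊕ cc) ⊕ 65 = 34 ⊕ 65 = 51
byte 5: (0c ⊕ aa) ⊕ 72 = a6 ⊕ 72 = d4
byte 6: (c1 ⊕ 66) ⊕ 20 = a7 ⊕ 20 = 87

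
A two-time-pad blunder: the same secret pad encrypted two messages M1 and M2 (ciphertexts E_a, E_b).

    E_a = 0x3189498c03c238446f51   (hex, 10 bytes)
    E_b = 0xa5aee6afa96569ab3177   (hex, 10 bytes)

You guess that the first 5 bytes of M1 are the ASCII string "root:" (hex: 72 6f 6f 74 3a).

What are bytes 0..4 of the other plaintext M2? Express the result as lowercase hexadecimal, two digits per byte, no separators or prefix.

First, E_a ⊕ E_b = (M1 ⊕ K) ⊕ (M2 ⊕ K) = M1 ⊕ M2, so the key drops out. Then M2 = (M1 ⊕ M2) ⊕ M1 over the first 5 bytes.
byte 0: (31 ^ a5) ^ 72 = 94 ^ 72 = e6
byte 1: (89 ^ ae) ^ 6f = 27 ^ 6f = 48
byte 2: (49 ^ e6) ^ 6f = af ^ 6f = c0
byte 3: (8c ^ af) ^ 74 = 23 ^ 74 = 57
byte 4: (03 ^ a9) ^ 3a = aa ^ 3a = 90

e648c05790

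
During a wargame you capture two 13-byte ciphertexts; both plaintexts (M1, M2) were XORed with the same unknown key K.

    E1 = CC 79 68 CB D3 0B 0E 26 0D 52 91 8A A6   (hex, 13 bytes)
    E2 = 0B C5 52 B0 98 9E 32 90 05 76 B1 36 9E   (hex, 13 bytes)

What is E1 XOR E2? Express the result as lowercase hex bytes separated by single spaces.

E1 ⊕ E2 = (M1 ⊕ K) ⊕ (M2 ⊕ K) = M1 ⊕ M2 — the shared key cancels under XOR.
cc ^ 0b = c7
79 ^ c5 = bc
68 ^ 52 = 3a
cb ^ b0 = 7b
d3 ^ 98 = 4b
0b ^ 9e = 95
0e ^ 32 = 3c
26 ^ 90 = b6
0d ^ 05 = 08
52 ^ 76 = 24
91 ^ b1 = 20
8a ^ 36 = bc
a6 ^ 9e = 38

c7 bc 3a 7b 4b 95 3c b6 08 24 20 bc 38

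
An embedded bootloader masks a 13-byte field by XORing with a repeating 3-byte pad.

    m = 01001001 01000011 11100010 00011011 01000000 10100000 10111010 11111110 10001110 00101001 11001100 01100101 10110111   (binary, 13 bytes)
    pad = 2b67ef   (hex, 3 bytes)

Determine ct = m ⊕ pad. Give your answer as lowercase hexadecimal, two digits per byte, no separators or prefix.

The 3-byte key repeats, so the effective keystream is 2b 67 ef 2b 67 ef 2b 67 ef 2b 67 ef 2b.
byte 0: 01001001 xor 00101011 = 01100010
byte 1: 01000011 xor 01100111 = 00100100
byte 2: 11100010 xor 11101111 = 00001101
byte 3: 00011011 xor 00101011 = 00110000
byte 4: 01000000 xor 01100111 = 00100111
byte 5: 10100000 xor 11101111 = 01001111
byte 6: 10111010 xor 00101011 = 10010001
byte 7: 11111110 xor 01100111 = 10011001
byte 8: 10001110 xor 11101111 = 01100001
byte 9: 00101001 xor 00101011 = 00000010
byte 10: 11001100 xor 01100111 = 10101011
byte 11: 01100101 xor 11101111 = 10001010
byte 12: 10110111 xor 00101011 = 10011100

62240d30274f91996102ab8a9c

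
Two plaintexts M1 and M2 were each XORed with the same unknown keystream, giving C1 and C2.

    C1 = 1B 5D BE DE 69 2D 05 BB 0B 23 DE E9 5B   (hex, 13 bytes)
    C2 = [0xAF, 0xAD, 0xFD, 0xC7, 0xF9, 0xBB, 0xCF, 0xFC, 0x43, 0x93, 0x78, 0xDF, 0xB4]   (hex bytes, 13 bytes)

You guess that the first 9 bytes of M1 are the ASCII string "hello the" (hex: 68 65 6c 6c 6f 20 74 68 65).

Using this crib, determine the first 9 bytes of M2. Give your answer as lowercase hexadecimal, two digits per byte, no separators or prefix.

First, C1 ⊕ C2 = (M1 ⊕ K) ⊕ (M2 ⊕ K) = M1 ⊕ M2, so the key drops out. Then M2 = (M1 ⊕ M2) ⊕ M1 over the first 9 bytes.
byte 0: (1b XOR af) XOR 68 = b4 XOR 68 = dc
byte 1: (5d XOR ad) XOR 65 = f0 XOR 65 = 95
byte 2: (be XOR fd) XOR 6c = 43 XOR 6c = 2f
byte 3: (de XOR c7) XOR 6c = 19 XOR 6c = 75
byte 4: (69 XOR f9) XOR 6f = 90 XOR 6f = ff
byte 5: (2d XOR bb) XOR 20 = 96 XOR 20 = b6
byte 6: (05 XOR cf) XOR 74 = ca XOR 74 = be
byte 7: (bb XOR fc) XOR 68 = 47 XOR 68 = 2f
byte 8: (0b XOR 43) XOR 65 = 48 XOR 65 = 2d

dc952f75ffb6be2f2d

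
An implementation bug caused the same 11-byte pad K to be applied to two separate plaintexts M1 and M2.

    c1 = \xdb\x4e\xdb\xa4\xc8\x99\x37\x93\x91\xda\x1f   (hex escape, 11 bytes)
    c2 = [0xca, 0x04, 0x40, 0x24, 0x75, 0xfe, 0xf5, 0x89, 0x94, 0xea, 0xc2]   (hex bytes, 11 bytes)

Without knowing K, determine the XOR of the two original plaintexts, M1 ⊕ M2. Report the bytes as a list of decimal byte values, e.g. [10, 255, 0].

[17, 74, 155, 128, 189, 103, 194, 26, 5, 48, 221]

c1 ⊕ c2 = (M1 ⊕ K) ⊕ (M2 ⊕ K) = M1 ⊕ M2 — the shared key cancels under XOR.
byte 0: db XOR ca = 11
byte 1: 4e XOR 04 = 4a
byte 2: db XOR 40 = 9b
byte 3: a4 XOR 24 = 80
byte 4: c8 XOR 75 = bd
byte 5: 99 XOR fe = 67
byte 6: 37 XOR f5 = c2
byte 7: 93 XOR 89 = 1a
byte 8: 91 XOR 94 = 05
byte 9: da XOR ea = 30
byte 10: 1f XOR c2 = dd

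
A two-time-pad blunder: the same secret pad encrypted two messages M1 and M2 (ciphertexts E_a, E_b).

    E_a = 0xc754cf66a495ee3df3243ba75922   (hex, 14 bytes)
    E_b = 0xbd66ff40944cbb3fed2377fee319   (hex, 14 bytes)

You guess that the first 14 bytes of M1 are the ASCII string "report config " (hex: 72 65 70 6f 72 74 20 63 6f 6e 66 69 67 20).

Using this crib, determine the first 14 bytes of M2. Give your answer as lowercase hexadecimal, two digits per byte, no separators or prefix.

First, E_a ⊕ E_b = (M1 ⊕ K) ⊕ (M2 ⊕ K) = M1 ⊕ M2, so the key drops out. Then M2 = (M1 ⊕ M2) ⊕ M1 over the first 14 bytes.
byte 0: (c7 ⊕ bd) ⊕ 72 = 7a ⊕ 72 = 08
byte 1: (54 ⊕ 66) ⊕ 65 = 32 ⊕ 65 = 57
byte 2: (cf ⊕ ff) ⊕ 70 = 30 ⊕ 70 = 40
byte 3: (66 ⊕ 40) ⊕ 6f = 26 ⊕ 6f = 49
byte 4: (a4 ⊕ 94) ⊕ 72 = 30 ⊕ 72 = 42
byte 5: (95 ⊕ 4c) ⊕ 74 = d9 ⊕ 74 = ad
byte 6: (ee ⊕ bb) ⊕ 20 = 55 ⊕ 20 = 75
byte 7: (3d ⊕ 3f) ⊕ 63 = 02 ⊕ 63 = 61
byte 8: (f3 ⊕ ed) ⊕ 6f = 1e ⊕ 6f = 71
byte 9: (24 ⊕ 23) ⊕ 6e = 07 ⊕ 6e = 69
byte 10: (3b ⊕ 77) ⊕ 66 = 4c ⊕ 66 = 2a
byte 11: (a7 ⊕ fe) ⊕ 69 = 59 ⊕ 69 = 30
byte 12: (59 ⊕ e3) ⊕ 67 = ba ⊕ 67 = dd
byte 13: (22 ⊕ 19) ⊕ 20 = 3b ⊕ 20 = 1b

0857404942ad756171692a30dd1b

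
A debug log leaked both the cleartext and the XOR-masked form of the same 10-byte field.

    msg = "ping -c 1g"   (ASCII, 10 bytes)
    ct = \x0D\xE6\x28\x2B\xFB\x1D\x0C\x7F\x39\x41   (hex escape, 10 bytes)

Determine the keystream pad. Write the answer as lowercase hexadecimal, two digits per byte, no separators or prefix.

Since ct = msg ⊕ pad, XORing both sides with msg gives pad = msg ⊕ ct.
01110000 ^ 00001101 = 01111101
01101001 ^ 11100110 = 10001111
01101110 ^ 00101000 = 01000110
01100111 ^ 00101011 = 01001100
00100000 ^ 11111011 = 11011011
00101101 ^ 00011101 = 00110000
01100011 ^ 00001100 = 01101111
00100000 ^ 01111111 = 01011111
00110001 ^ 00111001 = 00001000
01100111 ^ 01000001 = 00100110

7d8f464cdb306f5f0826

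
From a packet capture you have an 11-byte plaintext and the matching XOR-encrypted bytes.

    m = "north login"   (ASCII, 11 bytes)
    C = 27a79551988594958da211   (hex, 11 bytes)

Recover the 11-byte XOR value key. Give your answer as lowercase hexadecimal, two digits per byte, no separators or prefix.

49c8e725f0a5f8faeacb7f

Since C = m ⊕ key, XORing both sides with m gives key = m ⊕ C.
byte 0: 6e xor 27 = 49
byte 1: 6f xor a7 = c8
byte 2: 72 xor 95 = e7
byte 3: 74 xor 51 = 25
byte 4: 68 xor 98 = f0
byte 5: 20 xor 85 = a5
byte 6: 6c xor 94 = f8
byte 7: 6f xor 95 = fa
byte 8: 67 xor 8d = ea
byte 9: 69 xor a2 = cb
byte 10: 6e xor 11 = 7f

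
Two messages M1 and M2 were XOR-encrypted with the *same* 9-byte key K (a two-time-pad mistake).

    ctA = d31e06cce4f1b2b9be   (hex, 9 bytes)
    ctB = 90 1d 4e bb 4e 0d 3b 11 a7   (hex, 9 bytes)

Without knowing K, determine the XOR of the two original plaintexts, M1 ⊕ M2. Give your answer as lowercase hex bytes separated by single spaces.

43 03 48 77 aa fc 89 a8 19

ctA ⊕ ctB = (M1 ⊕ K) ⊕ (M2 ⊕ K) = M1 ⊕ M2 — the shared key cancels under XOR.
d3 xor 90 = 43
1e xor 1d = 03
06 xor 4e = 48
cc xor bb = 77
e4 xor 4e = aa
f1 xor 0d = fc
b2 xor 3b = 89
b9 xor 11 = a8
be xor a7 = 19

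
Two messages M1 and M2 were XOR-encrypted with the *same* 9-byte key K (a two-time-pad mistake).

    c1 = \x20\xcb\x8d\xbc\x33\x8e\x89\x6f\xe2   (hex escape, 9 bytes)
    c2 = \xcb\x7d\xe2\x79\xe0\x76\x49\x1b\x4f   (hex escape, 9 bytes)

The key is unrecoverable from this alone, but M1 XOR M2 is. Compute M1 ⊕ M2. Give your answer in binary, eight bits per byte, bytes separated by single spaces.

c1 ⊕ c2 = (M1 ⊕ K) ⊕ (M2 ⊕ K) = M1 ⊕ M2 — the shared key cancels under XOR.
 32 XOR 203 = 235
203 XOR 125 = 182
141 XOR 226 = 111
188 XOR 121 = 197
 51 XOR 224 = 211
142 XOR 118 = 248
137 XOR  73 = 192
111 XOR  27 = 116
226 XOR  79 = 173

11101011 10110110 01101111 11000101 11010011 11111000 11000000 01110100 10101101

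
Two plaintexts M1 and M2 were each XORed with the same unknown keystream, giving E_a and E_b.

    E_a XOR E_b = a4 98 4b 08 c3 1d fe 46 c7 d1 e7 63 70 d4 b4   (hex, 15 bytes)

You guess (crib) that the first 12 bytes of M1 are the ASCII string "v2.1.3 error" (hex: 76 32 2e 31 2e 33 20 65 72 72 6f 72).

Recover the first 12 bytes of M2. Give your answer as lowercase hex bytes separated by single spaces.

Since E_a ⊕ E_b = M1 ⊕ M2, XORing with the guessed M1 bytes yields the corresponding M2 bytes: M2 = (E_a ⊕ E_b) ⊕ M1.
a4 ^ 76 = d2
98 ^ 32 = aa
4b ^ 2e = 65
08 ^ 31 = 39
c3 ^ 2e = ed
1d ^ 33 = 2e
fe ^ 20 = de
46 ^ 65 = 23
c7 ^ 72 = b5
d1 ^ 72 = a3
e7 ^ 6f = 88
63 ^ 72 = 11

d2 aa 65 39 ed 2e de 23 b5 a3 88 11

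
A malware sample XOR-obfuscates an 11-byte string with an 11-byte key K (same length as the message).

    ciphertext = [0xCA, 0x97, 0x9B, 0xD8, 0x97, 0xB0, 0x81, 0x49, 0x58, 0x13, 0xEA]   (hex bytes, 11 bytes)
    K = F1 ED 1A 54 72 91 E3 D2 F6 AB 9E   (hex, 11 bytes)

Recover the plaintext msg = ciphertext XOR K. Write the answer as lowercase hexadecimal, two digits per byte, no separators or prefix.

3b7a818ce521629baeb874

XOR is its own inverse, so applying the key byte-wise gives the result directly.
byte 0: ca xor f1 = 3b
byte 1: 97 xor ed = 7a
byte 2: 9b xor 1a = 81
byte 3: d8 xor 54 = 8c
byte 4: 97 xor 72 = e5
byte 5: b0 xor 91 = 21
byte 6: 81 xor e3 = 62
byte 7: 49 xor d2 = 9b
byte 8: 58 xor f6 = ae
byte 9: 13 xor ab = b8
byte 10: ea xor 9e = 74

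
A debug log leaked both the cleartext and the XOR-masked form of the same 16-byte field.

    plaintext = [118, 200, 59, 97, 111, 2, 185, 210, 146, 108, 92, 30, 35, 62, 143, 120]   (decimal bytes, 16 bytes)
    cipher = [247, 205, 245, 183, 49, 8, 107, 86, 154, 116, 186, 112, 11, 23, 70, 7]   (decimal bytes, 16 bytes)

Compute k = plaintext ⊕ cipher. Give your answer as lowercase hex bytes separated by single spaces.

81 05 ce d6 5e 0a d2 84 08 18 e6 6e 28 29 c9 7f

Since cipher = plaintext ⊕ k, XORing both sides with plaintext gives k = plaintext ⊕ cipher.
76 ^ f7 = 81
c8 ^ cd = 05
3b ^ f5 = ce
61 ^ b7 = d6
6f ^ 31 = 5e
02 ^ 08 = 0a
b9 ^ 6b = d2
d2 ^ 56 = 84
92 ^ 9a = 08
6c ^ 74 = 18
5c ^ ba = e6
1e ^ 70 = 6e
23 ^ 0b = 28
3e ^ 17 = 29
8f ^ 46 = c9
78 ^ 07 = 7f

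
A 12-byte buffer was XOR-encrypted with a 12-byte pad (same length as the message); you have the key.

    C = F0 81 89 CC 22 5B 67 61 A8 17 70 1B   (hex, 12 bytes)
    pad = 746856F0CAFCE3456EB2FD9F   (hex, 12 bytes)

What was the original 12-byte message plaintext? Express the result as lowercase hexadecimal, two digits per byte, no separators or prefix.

XOR is its own inverse, so applying the key byte-wise gives the result directly.
byte 0: f0 xor 74 = 84
byte 1: 81 xor 68 = e9
byte 2: 89 xor 56 = df
byte 3: cc xor f0 = 3c
byte 4: 22 xor ca = e8
byte 5: 5b xor fc = a7
byte 6: 67 xor e3 = 84
byte 7: 61 xor 45 = 24
byte 8: a8 xor 6e = c6
byte 9: 17 xor b2 = a5
byte 10: 70 xor fd = 8d
byte 11: 1b xor 9f = 84

84e9df3ce8a78424c6a58d84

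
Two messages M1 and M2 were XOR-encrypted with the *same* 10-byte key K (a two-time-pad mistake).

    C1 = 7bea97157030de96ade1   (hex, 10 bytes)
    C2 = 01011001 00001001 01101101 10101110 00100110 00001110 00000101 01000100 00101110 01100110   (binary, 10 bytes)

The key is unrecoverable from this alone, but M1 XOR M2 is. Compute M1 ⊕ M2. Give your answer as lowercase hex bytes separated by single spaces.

C1 ⊕ C2 = (M1 ⊕ K) ⊕ (M2 ⊕ K) = M1 ⊕ M2 — the shared key cancels under XOR.
7b xor 59 = 22
ea xor 09 = e3
97 xor 6d = fa
15 xor ae = bb
70 xor 26 = 56
30 xor 0e = 3e
de xor 05 = db
96 xor 44 = d2
ad xor 2e = 83
e1 xor 66 = 87

22 e3 fa bb 56 3e db d2 83 87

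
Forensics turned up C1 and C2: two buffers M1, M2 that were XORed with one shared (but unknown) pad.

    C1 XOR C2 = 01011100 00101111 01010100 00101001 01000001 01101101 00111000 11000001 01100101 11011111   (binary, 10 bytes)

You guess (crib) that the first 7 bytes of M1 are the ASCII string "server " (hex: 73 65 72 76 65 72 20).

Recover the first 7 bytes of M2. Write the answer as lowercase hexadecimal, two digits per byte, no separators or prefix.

2f4a265f241f18

Since C1 ⊕ C2 = M1 ⊕ M2, XORing with the guessed M1 bytes yields the corresponding M2 bytes: M2 = (C1 ⊕ C2) ⊕ M1.
5c xor 73 = 2f
2f xor 65 = 4a
54 xor 72 = 26
29 xor 76 = 5f
41 xor 65 = 24
6d xor 72 = 1f
38 xor 20 = 18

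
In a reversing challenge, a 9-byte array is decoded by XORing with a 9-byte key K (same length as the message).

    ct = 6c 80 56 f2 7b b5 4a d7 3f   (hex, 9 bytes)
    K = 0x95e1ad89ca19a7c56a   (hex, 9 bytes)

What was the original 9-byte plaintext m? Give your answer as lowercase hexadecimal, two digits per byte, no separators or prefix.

108 ⊕ 149 = 249
128 ⊕ 225 =  97
 86 ⊕ 173 = 251
242 ⊕ 137 = 123
123 ⊕ 202 = 177
181 ⊕  25 = 172
 74 ⊕ 167 = 237
215 ⊕ 197 =  18
 63 ⊕ 106 =  85

f961fb7bb1aced1255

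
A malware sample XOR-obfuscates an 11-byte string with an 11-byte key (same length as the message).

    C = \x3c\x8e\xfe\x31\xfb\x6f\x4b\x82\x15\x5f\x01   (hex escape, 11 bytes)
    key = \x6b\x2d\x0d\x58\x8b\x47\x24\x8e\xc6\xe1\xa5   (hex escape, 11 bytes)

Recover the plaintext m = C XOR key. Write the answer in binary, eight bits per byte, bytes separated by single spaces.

3c ⊕ 6b = 57
8e ⊕ 2d = a3
fe ⊕ 0d = f3
31 ⊕ 58 = 69
fb ⊕ 8b = 70
6f ⊕ 47 = 28
4b ⊕ 24 = 6f
82 ⊕ 8e = 0c
15 ⊕ c6 = d3
5f ⊕ e1 = be
01 ⊕ a5 = a4

01010111 10100011 11110011 01101001 01110000 00101000 01101111 00001100 11010011 10111110 10100100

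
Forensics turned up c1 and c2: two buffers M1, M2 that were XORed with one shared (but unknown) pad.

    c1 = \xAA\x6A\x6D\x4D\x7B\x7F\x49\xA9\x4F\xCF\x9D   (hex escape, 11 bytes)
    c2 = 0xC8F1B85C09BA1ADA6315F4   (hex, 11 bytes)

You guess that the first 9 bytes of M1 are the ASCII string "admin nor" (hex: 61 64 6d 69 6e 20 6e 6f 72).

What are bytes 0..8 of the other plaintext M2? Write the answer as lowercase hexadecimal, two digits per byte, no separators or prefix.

First, c1 ⊕ c2 = (M1 ⊕ K) ⊕ (M2 ⊕ K) = M1 ⊕ M2, so the key drops out. Then M2 = (M1 ⊕ M2) ⊕ M1 over the first 9 bytes.
byte 0: (aa ⊕ c8) ⊕ 61 = 62 ⊕ 61 = 03
byte 1: (6a ⊕ f1) ⊕ 64 = 9b ⊕ 64 = ff
byte 2: (6d ⊕ b8) ⊕ 6d = d5 ⊕ 6d = b8
byte 3: (4d ⊕ 5c) ⊕ 69 = 11 ⊕ 69 = 78
byte 4: (7b ⊕ 09) ⊕ 6e = 72 ⊕ 6e = 1c
byte 5: (7f ⊕ ba) ⊕ 20 = c5 ⊕ 20 = e5
byte 6: (49 ⊕ 1a) ⊕ 6e = 53 ⊕ 6e = 3d
byte 7: (a9 ⊕ da) ⊕ 6f = 73 ⊕ 6f = 1c
byte 8: (4f ⊕ 63) ⊕ 72 = 2c ⊕ 72 = 5e

03ffb8781ce53d1c5e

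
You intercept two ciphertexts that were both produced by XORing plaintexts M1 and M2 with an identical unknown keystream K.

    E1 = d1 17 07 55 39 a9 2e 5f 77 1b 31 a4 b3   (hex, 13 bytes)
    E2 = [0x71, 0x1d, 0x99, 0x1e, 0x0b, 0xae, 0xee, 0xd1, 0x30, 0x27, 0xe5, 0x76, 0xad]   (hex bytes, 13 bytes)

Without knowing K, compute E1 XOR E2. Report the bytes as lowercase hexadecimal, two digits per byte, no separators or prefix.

a00a9e4b3207c08e473cd4d21e

E1 ⊕ E2 = (M1 ⊕ K) ⊕ (M2 ⊕ K) = M1 ⊕ M2 — the shared key cancels under XOR.
d1 xor 71 = a0
17 xor 1d = 0a
07 xor 99 = 9e
55 xor 1e = 4b
39 xor 0b = 32
a9 xor ae = 07
2e xor ee = c0
5f xor d1 = 8e
77 xor 30 = 47
1b xor 27 = 3c
31 xor e5 = d4
a4 xor 76 = d2
b3 xor ad = 1e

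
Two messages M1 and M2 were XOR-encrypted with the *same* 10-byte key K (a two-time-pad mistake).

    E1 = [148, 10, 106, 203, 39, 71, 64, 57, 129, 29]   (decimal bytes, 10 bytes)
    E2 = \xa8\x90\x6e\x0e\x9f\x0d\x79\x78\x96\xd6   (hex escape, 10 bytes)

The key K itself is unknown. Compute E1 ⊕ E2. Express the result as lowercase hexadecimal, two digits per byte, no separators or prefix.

E1 ⊕ E2 = (M1 ⊕ K) ⊕ (M2 ⊕ K) = M1 ⊕ M2 — the shared key cancels under XOR.
94 xor a8 = 3c
0a xor 90 = 9a
6a xor 6e = 04
cb xor 0e = c5
27 xor 9f = b8
47 xor 0d = 4a
40 xor 79 = 39
39 xor 78 = 41
81 xor 96 = 17
1d xor d6 = cb

3c9a04c5b84a394117cb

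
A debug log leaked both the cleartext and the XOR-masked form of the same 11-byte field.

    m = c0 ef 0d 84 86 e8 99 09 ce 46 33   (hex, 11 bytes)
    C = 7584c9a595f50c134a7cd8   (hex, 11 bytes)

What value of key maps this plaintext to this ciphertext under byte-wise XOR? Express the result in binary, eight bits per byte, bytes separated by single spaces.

Since C = m ⊕ key, XORing both sides with m gives key = m ⊕ C.
c0 xor 75 = b5
ef xor 84 = 6b
0d xor c9 = c4
84 xor a5 = 21
86 xor 95 = 13
e8 xor f5 = 1d
99 xor 0c = 95
09 xor 13 = 1a
ce xor 4a = 84
46 xor 7c = 3a
33 xor d8 = eb

10110101 01101011 11000100 00100001 00010011 00011101 10010101 00011010 10000100 00111010 11101011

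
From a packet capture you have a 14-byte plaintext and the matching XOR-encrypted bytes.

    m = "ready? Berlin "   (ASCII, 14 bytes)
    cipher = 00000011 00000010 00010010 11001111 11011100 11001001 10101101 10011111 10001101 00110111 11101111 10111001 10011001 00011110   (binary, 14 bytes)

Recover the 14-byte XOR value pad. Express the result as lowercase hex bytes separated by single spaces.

Since cipher = m ⊕ pad, XORing both sides with m gives pad = m ⊕ cipher.
72 XOR 03 = 71
65 XOR 02 = 67
61 XOR 12 = 73
64 XOR cf = ab
79 XOR dc = a5
3f XOR c9 = f6
20 XOR ad = 8d
42 XOR 9f = dd
65 XOR 8d = e8
72 XOR 37 = 45
6c XOR ef = 83
69 XOR b9 = d0
6e XOR 99 = f7
20 XOR 1e = 3e

71 67 73 ab a5 f6 8d dd e8 45 83 d0 f7 3e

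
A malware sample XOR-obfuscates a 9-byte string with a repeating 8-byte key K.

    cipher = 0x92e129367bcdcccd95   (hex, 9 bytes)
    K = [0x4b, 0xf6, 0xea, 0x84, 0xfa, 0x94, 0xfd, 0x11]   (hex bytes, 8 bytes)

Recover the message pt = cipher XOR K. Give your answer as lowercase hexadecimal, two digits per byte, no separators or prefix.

d917c3b2815931dcde

The 8-byte key repeats, so the effective keystream is 4b f6 ea 84 fa 94 fd 11 4b.
byte 0: 146 XOR  75 = 217
byte 1: 225 XOR 246 =  23
byte 2:  41 XOR 234 = 195
byte 3:  54 XOR 132 = 178
byte 4: 123 XOR 250 = 129
byte 5: 205 XOR 148 =  89
byte 6: 204 XOR 253 =  49
byte 7: 205 XOR  17 = 220
byte 8: 149 XOR  75 = 222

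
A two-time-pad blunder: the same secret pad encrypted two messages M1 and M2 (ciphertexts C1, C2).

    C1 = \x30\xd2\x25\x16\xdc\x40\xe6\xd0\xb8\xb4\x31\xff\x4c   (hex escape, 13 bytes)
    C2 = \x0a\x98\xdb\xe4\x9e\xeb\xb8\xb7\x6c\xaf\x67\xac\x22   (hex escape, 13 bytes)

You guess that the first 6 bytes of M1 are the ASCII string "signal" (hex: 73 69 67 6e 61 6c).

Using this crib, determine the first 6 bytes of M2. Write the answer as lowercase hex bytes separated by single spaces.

49 23 99 9c 23 c7

First, C1 ⊕ C2 = (M1 ⊕ K) ⊕ (M2 ⊕ K) = M1 ⊕ M2, so the key drops out. Then M2 = (M1 ⊕ M2) ⊕ M1 over the first 6 bytes.
byte 0: (30 XOR 0a) XOR 73 = 3a XOR 73 = 49
byte 1: (d2 XOR 98) XOR 69 = 4a XOR 69 = 23
byte 2: (25 XOR db) XOR 67 = fe XOR 67 = 99
byte 3: (16 XOR e4) XOR 6e = f2 XOR 6e = 9c
byte 4: (dc XOR 9e) XOR 61 = 42 XOR 61 = 23
byte 5: (40 XOR eb) XOR 6c = ab XOR 6c = c7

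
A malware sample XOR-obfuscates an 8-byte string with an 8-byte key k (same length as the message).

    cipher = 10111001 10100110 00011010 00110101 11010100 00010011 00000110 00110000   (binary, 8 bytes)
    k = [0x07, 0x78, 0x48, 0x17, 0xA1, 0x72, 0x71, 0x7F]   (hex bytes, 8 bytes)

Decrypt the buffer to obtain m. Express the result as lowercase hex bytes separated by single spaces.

be de 52 22 75 61 77 4f

XOR is its own inverse, so applying the key byte-wise gives the result directly.
b9 xor 07 = be
a6 xor 78 = de
1a xor 48 = 52
35 xor 17 = 22
d4 xor a1 = 75
13 xor 72 = 61
06 xor 71 = 77
30 xor 7f = 4f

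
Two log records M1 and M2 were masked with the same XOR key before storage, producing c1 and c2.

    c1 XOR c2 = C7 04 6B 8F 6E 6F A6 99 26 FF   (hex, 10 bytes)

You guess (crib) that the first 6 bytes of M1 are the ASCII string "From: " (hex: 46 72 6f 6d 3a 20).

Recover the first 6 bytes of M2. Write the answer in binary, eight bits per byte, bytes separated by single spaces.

Since c1 ⊕ c2 = M1 ⊕ M2, XORing with the guessed M1 bytes yields the corresponding M2 bytes: M2 = (c1 ⊕ c2) ⊕ M1.
byte 0: c7 XOR 46 = 81
byte 1: 04 XOR 72 = 76
byte 2: 6b XOR 6f = 04
byte 3: 8f XOR 6d = e2
byte 4: 6e XOR 3a = 54
byte 5: 6f XOR 20 = 4f

10000001 01110110 00000100 11100010 01010100 01001111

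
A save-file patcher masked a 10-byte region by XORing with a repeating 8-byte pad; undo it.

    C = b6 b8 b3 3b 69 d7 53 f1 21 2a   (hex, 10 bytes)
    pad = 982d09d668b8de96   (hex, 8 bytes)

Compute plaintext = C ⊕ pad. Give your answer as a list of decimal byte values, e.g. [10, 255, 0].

The 8-byte key repeats, so the effective keystream is 98 2d 09 d6 68 b8 de 96 98 2d.
byte 0: b6 ⊕ 98 = 2e
byte 1: b8 ⊕ 2d = 95
byte 2: b3 ⊕ 09 = ba
byte 3: 3b ⊕ d6 = ed
byte 4: 69 ⊕ 68 = 01
byte 5: d7 ⊕ b8 = 6f
byte 6: 53 ⊕ de = 8d
byte 7: f1 ⊕ 96 = 67
byte 8: 21 ⊕ 98 = b9
byte 9: 2a ⊕ 2d = 07

[46, 149, 186, 237, 1, 111, 141, 103, 185, 7]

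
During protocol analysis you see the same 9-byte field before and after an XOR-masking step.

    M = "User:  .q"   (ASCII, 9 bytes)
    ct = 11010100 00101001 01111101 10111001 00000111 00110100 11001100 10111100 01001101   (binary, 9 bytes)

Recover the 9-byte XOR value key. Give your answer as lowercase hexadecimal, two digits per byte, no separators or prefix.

815a18cb3d14ec923c

Since ct = M ⊕ key, XORing both sides with M gives key = M ⊕ ct.
byte 0: 55 XOR d4 = 81
byte 1: 73 XOR 29 = 5a
byte 2: 65 XOR 7d = 18
byte 3: 72 XOR b9 = cb
byte 4: 3a XOR 07 = 3d
byte 5: 20 XOR 34 = 14
byte 6: 20 XOR cc = ec
byte 7: 2e XOR bc = 92
byte 8: 71 XOR 4d = 3c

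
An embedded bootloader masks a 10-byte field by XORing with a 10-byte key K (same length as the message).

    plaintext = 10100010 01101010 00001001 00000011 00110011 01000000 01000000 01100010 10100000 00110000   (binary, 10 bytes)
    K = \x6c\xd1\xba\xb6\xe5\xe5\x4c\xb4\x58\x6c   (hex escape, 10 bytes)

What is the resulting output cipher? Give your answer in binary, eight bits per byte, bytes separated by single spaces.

XOR is its own inverse, so applying the key byte-wise gives the result directly.
a2 ^ 6c = ce
6a ^ d1 = bb
09 ^ ba = b3
03 ^ b6 = b5
33 ^ e5 = d6
40 ^ e5 = a5
40 ^ 4c = 0c
62 ^ b4 = d6
a0 ^ 58 = f8
30 ^ 6c = 5c

11001110 10111011 10110011 10110101 11010110 10100101 00001100 11010110 11111000 01011100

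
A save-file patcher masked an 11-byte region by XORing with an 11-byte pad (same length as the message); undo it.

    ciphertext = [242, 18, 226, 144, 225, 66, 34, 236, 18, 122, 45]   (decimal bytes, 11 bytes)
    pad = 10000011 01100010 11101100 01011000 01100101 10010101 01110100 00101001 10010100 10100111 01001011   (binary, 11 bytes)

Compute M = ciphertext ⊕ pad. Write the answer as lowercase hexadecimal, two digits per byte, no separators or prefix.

71700ec884d756c586dd66

XOR is its own inverse, so applying the key byte-wise gives the result directly.
f2 XOR 83 = 71
12 XOR 62 = 70
e2 XOR ec = 0e
90 XOR 58 = c8
e1 XOR 65 = 84
42 XOR 95 = d7
22 XOR 74 = 56
ec XOR 29 = c5
12 XOR 94 = 86
7a XOR a7 = dd
2d XOR 4b = 66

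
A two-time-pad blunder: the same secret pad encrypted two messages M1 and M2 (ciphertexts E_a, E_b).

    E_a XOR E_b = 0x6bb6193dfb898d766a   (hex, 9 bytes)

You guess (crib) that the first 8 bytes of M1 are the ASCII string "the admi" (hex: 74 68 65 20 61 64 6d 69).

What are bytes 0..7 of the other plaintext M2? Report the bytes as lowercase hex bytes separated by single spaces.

Since E_a ⊕ E_b = M1 ⊕ M2, XORing with the guessed M1 bytes yields the corresponding M2 bytes: M2 = (E_a ⊕ E_b) ⊕ M1.
6b ⊕ 74 = 1f
b6 ⊕ 68 = de
19 ⊕ 65 = 7c
3d ⊕ 20 = 1d
fb ⊕ 61 = 9a
89 ⊕ 64 = ed
8d ⊕ 6d = e0
76 ⊕ 69 = 1f

1f de 7c 1d 9a ed e0 1f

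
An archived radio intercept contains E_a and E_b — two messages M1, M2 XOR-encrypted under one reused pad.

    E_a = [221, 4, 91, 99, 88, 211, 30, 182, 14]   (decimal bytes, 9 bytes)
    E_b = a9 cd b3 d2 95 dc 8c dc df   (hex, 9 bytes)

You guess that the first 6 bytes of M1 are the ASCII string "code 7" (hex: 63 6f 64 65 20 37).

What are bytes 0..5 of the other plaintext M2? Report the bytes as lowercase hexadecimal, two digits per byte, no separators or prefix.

First, E_a ⊕ E_b = (M1 ⊕ K) ⊕ (M2 ⊕ K) = M1 ⊕ M2, so the key drops out. Then M2 = (M1 ⊕ M2) ⊕ M1 over the first 6 bytes.
byte 0: (dd ^ a9) ^ 63 = 74 ^ 63 = 17
byte 1: (04 ^ cd) ^ 6f = c9 ^ 6f = a6
byte 2: (5b ^ b3) ^ 64 = e8 ^ 64 = 8c
byte 3: (63 ^ d2) ^ 65 = b1 ^ 65 = d4
byte 4: (58 ^ 95) ^ 20 = cd ^ 20 = ed
byte 5: (d3 ^ dc) ^ 37 = 0f ^ 37 = 38

17a68cd4ed38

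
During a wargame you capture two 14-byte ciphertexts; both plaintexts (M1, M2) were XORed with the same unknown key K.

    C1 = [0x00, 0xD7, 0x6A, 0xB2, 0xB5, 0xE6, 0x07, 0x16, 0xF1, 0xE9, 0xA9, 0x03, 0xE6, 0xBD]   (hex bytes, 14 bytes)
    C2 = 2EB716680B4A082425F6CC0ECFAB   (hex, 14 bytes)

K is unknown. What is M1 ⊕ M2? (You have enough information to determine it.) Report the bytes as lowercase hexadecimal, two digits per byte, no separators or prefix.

C1 ⊕ C2 = (M1 ⊕ K) ⊕ (M2 ⊕ K) = M1 ⊕ M2 — the shared key cancels under XOR.
byte 0: 00 XOR 2e = 2e
byte 1: d7 XOR b7 = 60
byte 2: 6a XOR 16 = 7c
byte 3: b2 XOR 68 = da
byte 4: b5 XOR 0b = be
byte 5: e6 XOR 4a = ac
byte 6: 07 XOR 08 = 0f
byte 7: 16 XOR 24 = 32
byte 8: f1 XOR 25 = d4
byte 9: e9 XOR f6 = 1f
byte 10: a9 XOR cc = 65
byte 11: 03 XOR 0e = 0d
byte 12: e6 XOR cf = 29
byte 13: bd XOR ab = 16

2e607cdabeac0f32d41f650d2916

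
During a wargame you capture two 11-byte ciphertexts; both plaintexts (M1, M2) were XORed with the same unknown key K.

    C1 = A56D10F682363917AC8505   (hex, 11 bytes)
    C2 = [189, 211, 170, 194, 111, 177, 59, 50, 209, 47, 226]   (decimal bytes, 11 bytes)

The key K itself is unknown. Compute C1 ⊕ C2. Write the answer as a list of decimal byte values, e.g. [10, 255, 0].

[24, 190, 186, 52, 237, 135, 2, 37, 125, 170, 231]

C1 ⊕ C2 = (M1 ⊕ K) ⊕ (M2 ⊕ K) = M1 ⊕ M2 — the shared key cancels under XOR.
a5 ⊕ bd = 18
6d ⊕ d3 = be
10 ⊕ aa = ba
f6 ⊕ c2 = 34
82 ⊕ 6f = ed
36 ⊕ b1 = 87
39 ⊕ 3b = 02
17 ⊕ 32 = 25
ac ⊕ d1 = 7d
85 ⊕ 2f = aa
05 ⊕ e2 = e7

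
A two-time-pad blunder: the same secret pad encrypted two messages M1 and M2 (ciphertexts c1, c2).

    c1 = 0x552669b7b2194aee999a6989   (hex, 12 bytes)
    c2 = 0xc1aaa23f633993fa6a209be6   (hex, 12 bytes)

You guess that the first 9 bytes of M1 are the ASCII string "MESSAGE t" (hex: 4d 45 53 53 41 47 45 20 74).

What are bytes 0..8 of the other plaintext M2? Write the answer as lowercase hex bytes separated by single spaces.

First, c1 ⊕ c2 = (M1 ⊕ K) ⊕ (M2 ⊕ K) = M1 ⊕ M2, so the key drops out. Then M2 = (M1 ⊕ M2) ⊕ M1 over the first 9 bytes.
byte 0: (55 ^ c1) ^ 4d = 94 ^ 4d = d9
byte 1: (26 ^ aa) ^ 45 = 8c ^ 45 = c9
byte 2: (69 ^ a2) ^ 53 = cb ^ 53 = 98
byte 3: (b7 ^ 3f) ^ 53 = 88 ^ 53 = db
byte 4: (b2 ^ 63) ^ 41 = d1 ^ 41 = 90
byte 5: (19 ^ 39) ^ 47 = 20 ^ 47 = 67
byte 6: (4a ^ 93) ^ 45 = d9 ^ 45 = 9c
byte 7: (ee ^ fa) ^ 20 = 14 ^ 20 = 34
byte 8: (99 ^ 6a) ^ 74 = f3 ^ 74 = 87

d9 c9 98 db 90 67 9c 34 87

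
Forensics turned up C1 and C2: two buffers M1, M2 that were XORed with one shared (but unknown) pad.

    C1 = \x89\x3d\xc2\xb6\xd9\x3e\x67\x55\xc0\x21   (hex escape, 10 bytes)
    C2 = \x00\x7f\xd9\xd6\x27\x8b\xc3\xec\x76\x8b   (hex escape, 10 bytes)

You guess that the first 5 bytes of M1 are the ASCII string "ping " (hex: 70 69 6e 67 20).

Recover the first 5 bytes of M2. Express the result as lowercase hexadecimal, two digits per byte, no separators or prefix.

f92b7507de

First, C1 ⊕ C2 = (M1 ⊕ K) ⊕ (M2 ⊕ K) = M1 ⊕ M2, so the key drops out. Then M2 = (M1 ⊕ M2) ⊕ M1 over the first 5 bytes.
byte 0: (89 xor 00) xor 70 = 89 xor 70 = f9
byte 1: (3d xor 7f) xor 69 = 42 xor 69 = 2b
byte 2: (c2 xor d9) xor 6e = 1b xor 6e = 75
byte 3: (b6 xor d6) xor 67 = 60 xor 67 = 07
byte 4: (d9 xor 27) xor 20 = fe xor 20 = de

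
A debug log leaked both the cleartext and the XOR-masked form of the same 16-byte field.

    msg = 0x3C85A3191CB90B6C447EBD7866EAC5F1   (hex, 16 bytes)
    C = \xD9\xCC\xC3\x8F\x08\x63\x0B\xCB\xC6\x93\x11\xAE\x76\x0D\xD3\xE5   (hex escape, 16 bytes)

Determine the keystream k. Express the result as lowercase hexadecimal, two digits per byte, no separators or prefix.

Since C = msg ⊕ k, XORing both sides with msg gives k = msg ⊕ C.
3c xor d9 = e5
85 xor cc = 49
a3 xor c3 = 60
19 xor 8f = 96
1c xor 08 = 14
b9 xor 63 = da
0b xor 0b = 00
6c xor cb = a7
44 xor c6 = 82
7e xor 93 = ed
bd xor 11 = ac
78 xor ae = d6
66 xor 76 = 10
ea xor 0d = e7
c5 xor d3 = 16
f1 xor e5 = 14

e549609614da00a782edacd610e71614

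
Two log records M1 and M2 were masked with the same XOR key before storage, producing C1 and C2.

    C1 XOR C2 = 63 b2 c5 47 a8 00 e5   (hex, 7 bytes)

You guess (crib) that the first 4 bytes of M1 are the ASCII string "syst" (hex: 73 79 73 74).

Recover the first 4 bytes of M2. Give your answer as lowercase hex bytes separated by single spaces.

Since C1 ⊕ C2 = M1 ⊕ M2, XORing with the guessed M1 bytes yields the corresponding M2 bytes: M2 = (C1 ⊕ C2) ⊕ M1.
byte 0:  99 ⊕ 115 =  16
byte 1: 178 ⊕ 121 = 203
byte 2: 197 ⊕ 115 = 182
byte 3:  71 ⊕ 116 =  51

10 cb b6 33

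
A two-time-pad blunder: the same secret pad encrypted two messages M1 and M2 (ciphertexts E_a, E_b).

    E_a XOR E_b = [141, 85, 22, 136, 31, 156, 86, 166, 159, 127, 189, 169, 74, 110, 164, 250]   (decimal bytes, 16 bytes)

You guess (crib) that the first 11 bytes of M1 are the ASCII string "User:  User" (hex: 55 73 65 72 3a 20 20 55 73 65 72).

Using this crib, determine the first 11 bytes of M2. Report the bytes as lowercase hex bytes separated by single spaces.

Since E_a ⊕ E_b = M1 ⊕ M2, XORing with the guessed M1 bytes yields the corresponding M2 bytes: M2 = (E_a ⊕ E_b) ⊕ M1.
8d ^ 55 = d8
55 ^ 73 = 26
16 ^ 65 = 73
88 ^ 72 = fa
1f ^ 3a = 25
9c ^ 20 = bc
56 ^ 20 = 76
a6 ^ 55 = f3
9f ^ 73 = ec
7f ^ 65 = 1a
bd ^ 72 = cf

d8 26 73 fa 25 bc 76 f3 ec 1a cf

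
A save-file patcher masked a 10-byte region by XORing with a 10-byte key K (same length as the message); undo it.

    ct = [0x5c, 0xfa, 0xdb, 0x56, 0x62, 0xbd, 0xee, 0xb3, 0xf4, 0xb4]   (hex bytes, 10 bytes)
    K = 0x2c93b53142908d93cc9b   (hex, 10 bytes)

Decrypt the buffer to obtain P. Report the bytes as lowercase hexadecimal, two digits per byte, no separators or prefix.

70696e67202d6320382f

XOR is its own inverse, so applying the key byte-wise gives the result directly.
byte 0: 5c ⊕ 2c = 70
byte 1: fa ⊕ 93 = 69
byte 2: db ⊕ b5 = 6e
byte 3: 56 ⊕ 31 = 67
byte 4: 62 ⊕ 42 = 20
byte 5: bd ⊕ 90 = 2d
byte 6: ee ⊕ 8d = 63
byte 7: b3 ⊕ 93 = 20
byte 8: f4 ⊕ cc = 38
byte 9: b4 ⊕ 9b = 2f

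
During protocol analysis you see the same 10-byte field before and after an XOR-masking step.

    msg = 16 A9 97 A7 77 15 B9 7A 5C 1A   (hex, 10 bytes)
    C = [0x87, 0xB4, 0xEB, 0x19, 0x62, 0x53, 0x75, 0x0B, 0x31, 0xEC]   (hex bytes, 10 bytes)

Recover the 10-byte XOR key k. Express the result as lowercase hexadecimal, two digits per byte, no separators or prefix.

Since C = msg ⊕ k, XORing both sides with msg gives k = msg ⊕ C.
 22 XOR 135 = 145
169 XOR 180 =  29
151 XOR 235 = 124
167 XOR  25 = 190
119 XOR  98 =  21
 21 XOR  83 =  70
185 XOR 117 = 204
122 XOR  11 = 113
 92 XOR  49 = 109
 26 XOR 236 = 246

911d7cbe1546cc716df6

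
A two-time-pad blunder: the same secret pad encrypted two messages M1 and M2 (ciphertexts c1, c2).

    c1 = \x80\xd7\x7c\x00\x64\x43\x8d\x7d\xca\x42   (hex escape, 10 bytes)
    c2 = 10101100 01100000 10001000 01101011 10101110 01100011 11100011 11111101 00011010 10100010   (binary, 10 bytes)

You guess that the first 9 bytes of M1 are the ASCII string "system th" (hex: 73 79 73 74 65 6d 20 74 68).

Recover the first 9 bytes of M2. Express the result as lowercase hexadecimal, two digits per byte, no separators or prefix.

First, c1 ⊕ c2 = (M1 ⊕ K) ⊕ (M2 ⊕ K) = M1 ⊕ M2, so the key drops out. Then M2 = (M1 ⊕ M2) ⊕ M1 over the first 9 bytes.
byte 0: (80 xor ac) xor 73 = 2c xor 73 = 5f
byte 1: (d7 xor 60) xor 79 = b7 xor 79 = ce
byte 2: (7c xor 88) xor 73 = f4 xor 73 = 87
byte 3: (00 xor 6b) xor 74 = 6b xor 74 = 1f
byte 4: (64 xor ae) xor 65 = ca xor 65 = af
byte 5: (43 xor 63) xor 6d = 20 xor 6d = 4d
byte 6: (8d xor e3) xor 20 = 6e xor 20 = 4e
byte 7: (7d xor fd) xor 74 = 80 xor 74 = f4
byte 8: (ca xor 1a) xor 68 = d0 xor 68 = b8

5fce871faf4d4ef4b8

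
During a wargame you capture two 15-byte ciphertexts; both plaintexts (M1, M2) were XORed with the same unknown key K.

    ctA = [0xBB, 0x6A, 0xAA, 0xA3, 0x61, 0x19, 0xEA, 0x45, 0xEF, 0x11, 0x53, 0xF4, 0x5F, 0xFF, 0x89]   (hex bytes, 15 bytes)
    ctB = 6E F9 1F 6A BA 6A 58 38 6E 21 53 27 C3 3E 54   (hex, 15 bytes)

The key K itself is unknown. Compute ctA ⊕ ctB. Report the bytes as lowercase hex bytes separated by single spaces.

d5 93 b5 c9 db 73 b2 7d 81 30 00 d3 9c c1 dd

ctA ⊕ ctB = (M1 ⊕ K) ⊕ (M2 ⊕ K) = M1 ⊕ M2 — the shared key cancels under XOR.
10111011 XOR 01101110 = 11010101
01101010 XOR 11111001 = 10010011
10101010 XOR 00011111 = 10110101
10100011 XOR 01101010 = 11001001
01100001 XOR 10111010 = 11011011
00011001 XOR 01101010 = 01110011
11101010 XOR 01011000 = 10110010
01000101 XOR 00111000 = 01111101
11101111 XOR 01101110 = 10000001
00010001 XOR 00100001 = 00110000
01010011 XOR 01010011 = 00000000
11110100 XOR 00100111 = 11010011
01011111 XOR 11000011 = 10011100
11111111 XOR 00111110 = 11000001
10001001 XOR 01010100 = 11011101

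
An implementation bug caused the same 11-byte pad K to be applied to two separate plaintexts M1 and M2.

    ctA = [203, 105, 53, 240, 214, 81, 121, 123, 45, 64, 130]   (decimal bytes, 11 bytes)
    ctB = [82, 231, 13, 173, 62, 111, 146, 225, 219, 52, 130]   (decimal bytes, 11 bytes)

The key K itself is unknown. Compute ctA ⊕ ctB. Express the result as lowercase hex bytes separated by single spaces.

ctA ⊕ ctB = (M1 ⊕ K) ⊕ (M2 ⊕ K) = M1 ⊕ M2 — the shared key cancels under XOR.
byte 0: cb ^ 52 = 99
byte 1: 69 ^ e7 = 8e
byte 2: 35 ^ 0d = 38
byte 3: f0 ^ ad = 5d
byte 4: d6 ^ 3e = e8
byte 5: 51 ^ 6f = 3e
byte 6: 79 ^ 92 = eb
byte 7: 7b ^ e1 = 9a
byte 8: 2d ^ db = f6
byte 9: 40 ^ 34 = 74
byte 10: 82 ^ 82 = 00

99 8e 38 5d e8 3e eb 9a f6 74 00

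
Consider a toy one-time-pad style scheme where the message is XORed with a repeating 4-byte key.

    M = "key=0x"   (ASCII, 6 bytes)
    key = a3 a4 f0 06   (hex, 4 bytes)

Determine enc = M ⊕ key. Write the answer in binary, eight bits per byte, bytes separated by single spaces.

11001000 11000001 10001001 00111011 10010011 11011100

The 4-byte key repeats, so the effective keystream is a3 a4 f0 06 a3 a4.
byte 0: 6b xor a3 = c8
byte 1: 65 xor a4 = c1
byte 2: 79 xor f0 = 89
byte 3: 3d xor 06 = 3b
byte 4: 30 xor a3 = 93
byte 5: 78 xor a4 = dc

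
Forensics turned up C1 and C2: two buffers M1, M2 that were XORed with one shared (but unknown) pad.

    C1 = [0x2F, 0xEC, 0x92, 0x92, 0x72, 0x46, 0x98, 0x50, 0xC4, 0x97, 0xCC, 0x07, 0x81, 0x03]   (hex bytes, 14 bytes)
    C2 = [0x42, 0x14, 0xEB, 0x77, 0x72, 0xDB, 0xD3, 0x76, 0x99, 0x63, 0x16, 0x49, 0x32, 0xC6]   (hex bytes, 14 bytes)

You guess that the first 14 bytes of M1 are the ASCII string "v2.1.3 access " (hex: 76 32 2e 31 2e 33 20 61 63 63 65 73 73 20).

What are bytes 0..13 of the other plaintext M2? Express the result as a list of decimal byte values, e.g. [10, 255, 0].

[27, 202, 87, 212, 46, 174, 107, 71, 62, 151, 191, 61, 192, 229]

First, C1 ⊕ C2 = (M1 ⊕ K) ⊕ (M2 ⊕ K) = M1 ⊕ M2, so the key drops out. Then M2 = (M1 ⊕ M2) ⊕ M1 over the first 14 bytes.
byte 0: (2f ^ 42) ^ 76 = 6d ^ 76 = 1b
byte 1: (ec ^ 14) ^ 32 = f8 ^ 32 = ca
byte 2: (92 ^ eb) ^ 2e = 79 ^ 2e = 57
byte 3: (92 ^ 77) ^ 31 = e5 ^ 31 = d4
byte 4: (72 ^ 72) ^ 2e = 00 ^ 2e = 2e
byte 5: (46 ^ db) ^ 33 = 9d ^ 33 = ae
byte 6: (98 ^ d3) ^ 20 = 4b ^ 20 = 6b
byte 7: (50 ^ 76) ^ 61 = 26 ^ 61 = 47
byte 8: (c4 ^ 99) ^ 63 = 5d ^ 63 = 3e
byte 9: (97 ^ 63) ^ 63 = f4 ^ 63 = 97
byte 10: (cc ^ 16) ^ 65 = da ^ 65 = bf
byte 11: (07 ^ 49) ^ 73 = 4e ^ 73 = 3d
byte 12: (81 ^ 32) ^ 73 = b3 ^ 73 = c0
byte 13: (03 ^ c6) ^ 20 = c5 ^ 20 = e5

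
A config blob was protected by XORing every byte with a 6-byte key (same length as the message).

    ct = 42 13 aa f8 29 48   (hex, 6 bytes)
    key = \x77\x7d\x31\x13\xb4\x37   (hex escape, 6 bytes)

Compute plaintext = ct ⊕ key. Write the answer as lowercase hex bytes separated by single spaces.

42 ⊕ 77 = 35
13 ⊕ 7d = 6e
aa ⊕ 31 = 9b
f8 ⊕ 13 = eb
29 ⊕ b4 = 9d
48 ⊕ 37 = 7f

35 6e 9b eb 9d 7f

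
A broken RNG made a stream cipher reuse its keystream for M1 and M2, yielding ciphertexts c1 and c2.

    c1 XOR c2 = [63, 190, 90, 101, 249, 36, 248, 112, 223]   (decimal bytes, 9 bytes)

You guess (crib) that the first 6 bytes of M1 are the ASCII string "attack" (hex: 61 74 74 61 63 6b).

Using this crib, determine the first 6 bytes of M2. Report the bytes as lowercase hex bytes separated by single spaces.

5e ca 2e 04 9a 4f

Since c1 ⊕ c2 = M1 ⊕ M2, XORing with the guessed M1 bytes yields the corresponding M2 bytes: M2 = (c1 ⊕ c2) ⊕ M1.
 63 ⊕  97 =  94
190 ⊕ 116 = 202
 90 ⊕ 116 =  46
101 ⊕  97 =   4
249 ⊕  99 = 154
 36 ⊕ 107 =  79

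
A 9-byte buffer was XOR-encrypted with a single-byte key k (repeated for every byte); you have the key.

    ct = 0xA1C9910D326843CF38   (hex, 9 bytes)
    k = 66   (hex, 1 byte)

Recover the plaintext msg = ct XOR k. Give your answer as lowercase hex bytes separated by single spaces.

The 1-byte key repeats, so the effective keystream is 66 66 66 66 66 66 66 66 66.
byte 0: a1 ^ 66 = c7
byte 1: c9 ^ 66 = af
byte 2: 91 ^ 66 = f7
byte 3: 0d ^ 66 = 6b
byte 4: 32 ^ 66 = 54
byte 5: 68 ^ 66 = 0e
byte 6: 43 ^ 66 = 25
byte 7: cf ^ 66 = a9
byte 8: 38 ^ 66 = 5e

c7 af f7 6b 54 0e 25 a9 5e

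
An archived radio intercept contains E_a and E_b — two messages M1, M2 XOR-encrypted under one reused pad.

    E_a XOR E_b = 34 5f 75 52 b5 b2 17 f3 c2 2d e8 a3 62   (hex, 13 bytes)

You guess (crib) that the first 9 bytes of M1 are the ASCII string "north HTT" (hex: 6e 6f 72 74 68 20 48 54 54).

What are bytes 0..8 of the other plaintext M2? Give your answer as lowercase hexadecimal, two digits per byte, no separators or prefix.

Since E_a ⊕ E_b = M1 ⊕ M2, XORing with the guessed M1 bytes yields the corresponding M2 bytes: M2 = (E_a ⊕ E_b) ⊕ M1.
00110100 ⊕ 01101110 = 01011010
01011111 ⊕ 01101111 = 00110000
01110101 ⊕ 01110010 = 00000111
01010010 ⊕ 01110100 = 00100110
10110101 ⊕ 01101000 = 11011101
10110010 ⊕ 00100000 = 10010010
00010111 ⊕ 01001000 = 01011111
11110011 ⊕ 01010100 = 10100111
11000010 ⊕ 01010100 = 10010110

5a300726dd925fa796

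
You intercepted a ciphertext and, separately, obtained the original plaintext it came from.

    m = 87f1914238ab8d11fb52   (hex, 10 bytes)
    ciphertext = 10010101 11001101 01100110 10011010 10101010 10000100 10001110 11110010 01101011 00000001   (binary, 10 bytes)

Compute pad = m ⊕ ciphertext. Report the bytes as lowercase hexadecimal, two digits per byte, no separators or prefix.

123cf7d8922f03e39053

Since ciphertext = m ⊕ pad, XORing both sides with m gives pad = m ⊕ ciphertext.
135 XOR 149 =  18
241 XOR 205 =  60
145 XOR 102 = 247
 66 XOR 154 = 216
 56 XOR 170 = 146
171 XOR 132 =  47
141 XOR 142 =   3
 17 XOR 242 = 227
251 XOR 107 = 144
 82 XOR   1 =  83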